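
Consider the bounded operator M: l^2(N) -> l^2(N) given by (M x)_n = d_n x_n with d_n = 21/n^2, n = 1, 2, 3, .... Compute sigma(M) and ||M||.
sigma(M) = {21/n^2 : n ≥ 1} ∪ {0}; ||M|| = 21

A bounded diagonal operator on l^2 with diagonal entries d_n has spectrum equal to the closure of {d_n : n ≥ 1}: every d_n is an eigenvalue (with eigenvector e_n), so {d_n} ⊂ sigma(M); the spectrum is closed, so its closure is too; and for lambda not in the closure, (M - lambda I) has bounded inverse (the diagonal entries 1/(d_n - lambda) are bounded). For our sequence d_n = 21/n^2, n = 1, 2, 3, ...:
  - {d_n} = {21/n^2 : n ≥ 1}; the only limit point is 0
  - closure = {21/n^2 : n ≥ 1} ∪ {0}
For the norm: a diagonal operator has ||M|| = sup_n |d_n|. Here d_n = 21/n^2 is positive and decreasing, so sup_n |d_n| = d_1 = 21. So ||M|| = 21.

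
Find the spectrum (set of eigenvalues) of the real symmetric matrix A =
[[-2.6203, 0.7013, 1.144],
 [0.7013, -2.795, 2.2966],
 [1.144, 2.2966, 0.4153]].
sigma(A) ≈ {-4, -3, 2}

A is real symmetric, so its spectrum consists of real eigenvalues. Expanding the characteristic polynomial of the displayed matrix gives
  det(λ I - A) = p(λ) = λ^3 + (5)λ^2 + (-2)λ + (-24).
Solving p(λ) = 0 yields eigenvalues ≈ -4, -3, 2. (A is shown rounded to 4 decimals, so these recover the underlying integer eigenvalues to within that precision.)
Verification: the trace of A = -5 equals the sum of eigenvalues -5, and det(A) ≈ 24.0007 matches the eigenvalue product 24.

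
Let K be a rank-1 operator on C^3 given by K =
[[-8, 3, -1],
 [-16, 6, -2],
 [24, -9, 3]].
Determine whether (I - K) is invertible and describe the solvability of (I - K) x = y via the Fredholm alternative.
(I - K) is singular (det(I - K) = 0, i.e. 1 ∈ sigma(K)). (I - K) x = y is solvable iff y ⊥ ker((I - K)^*) = span{(-8, 3, -1)}, i.e. iff -8y_1 + 3y_2 - y_3 = 0. When solvable, the solutions are x = y + c·(1, 2, -3), c arbitrary (ker(I - K) = span{(1, 2, -3)}, dimension 1).

K has rank 1, so it is an outer product K = u v^T: every row of K is a multiple of one row vector. Reading off the entries, u = (1, 2, -3) and v = (-8, 3, -1) (row i of K equals u_i·v^T). A rank-one matrix u v^T satisfies K u = u (v·u) and kills the (2)-dimensional subspace v^⊥, so its characteristic polynomial is lambda^2 (lambda - v·u) with v·u = tr K = 1. Hence the eigenvalues of I - K are 1 (multiplicity 2) and 1 - (1) = 0, so det(I - K) = 0. (Direct check: I - K =
[[9, -3, 1],
 [16, -5, 2],
 [-24, 9, -2]]
has determinant 0.) So 1 is an eigenvalue of K and (I - K) is not invertible. The finite-dimensional Fredholm alternative says: either (I - K) is invertible, or ker(I - K) ≠ {0} and then range(I - K) = ker((I - K)^*)^⊥, with dim ker(I - K) = dim ker((I - K)^*). We are in the second case, so we need both kernels. Kernel of I - K: (I - K) u = u - u (v·u) = u - u = 0, so ker(I - K) = span{u} = span{(1, 2, -3)} (it is exactly 1-dimensional because rank(I - K) = 2). Kernel of the adjoint: K is real, so (I - K)^* = I - K^T = I - v u^T, and (I - v u^T) v = v - v (u·v) = 0; hence ker((I - K)^*) = span{v} = span{(-8, 3, -1)}. Therefore (I - K) x = y is solvable iff <y, v> = 0, i.e. iff -8y_1 + 3y_2 - y_3 = 0. When this holds, K y = u (v·y) = 0, so (I - K) y = y and x = y is a particular solution; the full solution set is the line x = y + c·u = y + c·(1, 2, -3), c ∈ C.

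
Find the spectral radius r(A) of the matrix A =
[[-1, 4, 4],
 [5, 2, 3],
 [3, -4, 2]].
r(A) ≈ 5.267

The eigenvalues of A are the roots of its characteristic polynomial. With M = A (coefficients from the trace, the sum of principal 2x2 minors, and det A):
  p(λ) = det(λ I - M) = λ^3 - 3λ^2 - 20λ + 124.
No integer candidate from the rational root theorem (±divisors of 124) is a root, so the roots are irrational. The cubic discriminant is Δ = -232240 < 0, so there is one real root and a complex-conjugate pair. p(-6) = -80 and p(-5) = 24 have opposite signs, so a root lies in (-6, -5); Newton's method refines it to λ ≈ -5.267. Dividing out (λ - (-5.267)) leaves approximately λ^2 - 8.267λ + 23.5427. For λ^2 - 8.267λ + 23.5427 the discriminant is -25.827. It is negative, so the remaining roots are the complex-conjugate pair λ ≈ 4.1335 ± 2.541i. Their product equals the constant term, so |λ|^2 ≈ 23.5427 and |λ| ≈ 4.8521.
Thus the eigenvalues (to 4 decimals) are -5.267 (modulus 5.267); 4.1335 ± 2.541i (modulus 4.8521). The spectral radius is the largest modulus: r(A) ≈ 5.267. (Cross-check: r(A) ≤ ||A||_2 ≈ 7.1627; equality holds whenever A is normal, though it can also hold for some non-normal A.)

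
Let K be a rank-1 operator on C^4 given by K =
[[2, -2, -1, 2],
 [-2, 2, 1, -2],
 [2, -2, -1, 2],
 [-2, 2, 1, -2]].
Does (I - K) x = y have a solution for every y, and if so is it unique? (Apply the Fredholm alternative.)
(I - K) is singular (det(I - K) = 0, i.e. 1 ∈ sigma(K)). (I - K) x = y is solvable iff y ⊥ ker((I - K)^*) = span{(2, -2, -1, 2)}, i.e. iff 2y_1 - 2y_2 - y_3 + 2y_4 = 0. When solvable, the solutions are x = y + c·(1, -1, 1, -1), c arbitrary (ker(I - K) = span{(1, -1, 1, -1)}, dimension 1).

K has rank 1, so it is an outer product K = u v^T: every row of K is a multiple of one row vector. Reading off the entries, u = (1, -1, 1, -1) and v = (2, -2, -1, 2) (row i of K equals u_i·v^T). A rank-one matrix u v^T satisfies K u = u (v·u) and kills the (3)-dimensional subspace v^⊥, so its characteristic polynomial is lambda^3 (lambda - v·u) with v·u = tr K = 1. Hence the eigenvalues of I - K are 1 (multiplicity 3) and 1 - (1) = 0, so det(I - K) = 0. (Direct check: I - K =
[[-1, 2, 1, -2],
 [2, -1, -1, 2],
 [-2, 2, 2, -2],
 [2, -2, -1, 3]]
has determinant 0.) So 1 is an eigenvalue of K and (I - K) is not invertible. The finite-dimensional Fredholm alternative says: either (I - K) is invertible, or ker(I - K) ≠ {0} and then range(I - K) = ker((I - K)^*)^⊥, with dim ker(I - K) = dim ker((I - K)^*). We are in the second case, so we need both kernels. Kernel of I - K: (I - K) u = u - u (v·u) = u - u = 0, so ker(I - K) = span{u} = span{(1, -1, 1, -1)} (it is exactly 1-dimensional because rank(I - K) = 3). Kernel of the adjoint: K is real, so (I - K)^* = I - K^T = I - v u^T, and (I - v u^T) v = v - v (u·v) = 0; hence ker((I - K)^*) = span{v} = span{(2, -2, -1, 2)}. Therefore (I - K) x = y is solvable iff <y, v> = 0, i.e. iff 2y_1 - 2y_2 - y_3 + 2y_4 = 0. When this holds, K y = u (v·y) = 0, so (I - K) y = y and x = y is a particular solution; the full solution set is the line x = y + c·u = y + c·(1, -1, 1, -1), c ∈ C.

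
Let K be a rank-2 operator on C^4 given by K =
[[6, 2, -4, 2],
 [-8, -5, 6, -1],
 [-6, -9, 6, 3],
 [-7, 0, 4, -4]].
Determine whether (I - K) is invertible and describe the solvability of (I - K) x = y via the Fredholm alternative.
(I - K) is invertible (det(I - K) = -6 ≠ 0), so for every y in C^4 the equation (I - K) x = y has a unique solution.

K has rank 2 and factors as K = U V^T = u1 v1^T + u2 v2^T with u1 = (0, -1, -3, 1), v1 = (2, 3, -2, -1), u2 = (-2, 2, 0, 3), v2 = (-3, -1, 2, -1) (multiplying out reproduces the displayed K). The nonzero eigenvalues of U V^T coincide with those of the 2 x 2 matrix G = V^T U = [[v1·u1, v1·u2], [v2·u1, v2·u2]] = [[2, -1], [-6, 1]], and by the Sylvester determinant identity det(I_4 - U V^T) = det(I_2 - V^T U) = det([[-1, 1], [6, 0]]) = (-1)(0) - (1)(6) = -6. (Direct check: I - K =
[[-5, -2, 4, -2],
 [8, 6, -6, 1],
 [6, 9, -5, -3],
 [7, 0, -4, 5]]
has determinant -6.) The finite-dimensional Fredholm alternative says: either (I - K) is invertible, or ker(I - K) ≠ {0} and then range(I - K) = ker((I - K)^*)^⊥, with dim ker(I - K) = dim ker((I - K)^*). Since det(I - K) ≠ 0, 1 is not an eigenvalue of K and ker(I - K) = {0}, so we are in the first case: for every y there is a unique x = (I - K)^(-1) y. (Explicitly, by the Woodbury identity, (I - U V^T)^(-1) = I + U (I_2 - G)^(-1) V^T.)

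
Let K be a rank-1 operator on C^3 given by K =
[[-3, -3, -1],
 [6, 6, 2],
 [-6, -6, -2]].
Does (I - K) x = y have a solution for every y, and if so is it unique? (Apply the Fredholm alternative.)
(I - K) is singular (det(I - K) = 0, i.e. 1 ∈ sigma(K)). (I - K) x = y is solvable iff y ⊥ ker((I - K)^*) = span{(-3, -3, -1)}, i.e. iff -3y_1 - 3y_2 - y_3 = 0. When solvable, the solutions are x = y + c·(1, -2, 2), c arbitrary (ker(I - K) = span{(1, -2, 2)}, dimension 1).

K has rank 1, so it is an outer product K = u v^T: every row of K is a multiple of one row vector. Reading off the entries, u = (1, -2, 2) and v = (-3, -3, -1) (row i of K equals u_i·v^T). A rank-one matrix u v^T satisfies K u = u (v·u) and kills the (2)-dimensional subspace v^⊥, so its characteristic polynomial is lambda^2 (lambda - v·u) with v·u = tr K = 1. Hence the eigenvalues of I - K are 1 (multiplicity 2) and 1 - (1) = 0, so det(I - K) = 0. (Direct check: I - K =
[[4, 3, 1],
 [-6, -5, -2],
 [6, 6, 3]]
has determinant 0.) So 1 is an eigenvalue of K and (I - K) is not invertible. The finite-dimensional Fredholm alternative says: either (I - K) is invertible, or ker(I - K) ≠ {0} and then range(I - K) = ker((I - K)^*)^⊥, with dim ker(I - K) = dim ker((I - K)^*). We are in the second case, so we need both kernels. Kernel of I - K: (I - K) u = u - u (v·u) = u - u = 0, so ker(I - K) = span{u} = span{(1, -2, 2)} (it is exactly 1-dimensional because rank(I - K) = 2). Kernel of the adjoint: K is real, so (I - K)^* = I - K^T = I - v u^T, and (I - v u^T) v = v - v (u·v) = 0; hence ker((I - K)^*) = span{v} = span{(-3, -3, -1)}. Therefore (I - K) x = y is solvable iff <y, v> = 0, i.e. iff -3y_1 - 3y_2 - y_3 = 0. When this holds, K y = u (v·y) = 0, so (I - K) y = y and x = y is a particular solution; the full solution set is the line x = y + c·u = y + c·(1, -2, 2), c ∈ C.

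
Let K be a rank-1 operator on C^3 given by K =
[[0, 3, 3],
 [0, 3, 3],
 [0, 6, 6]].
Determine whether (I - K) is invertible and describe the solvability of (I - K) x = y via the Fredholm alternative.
(I - K) is invertible (det(I - K) = -8 ≠ 0), so for every y in C^3 the equation (I - K) x = y has a unique solution.

K has rank 1, so it is an outer product K = u v^T: every row of K is a multiple of one row vector. Reading off the entries, u = (-1, -1, -2) and v = (0, -3, -3) (row i of K equals u_i·v^T). A rank-one matrix u v^T satisfies K u = u (v·u) and kills the (2)-dimensional subspace v^⊥, so its characteristic polynomial is lambda^2 (lambda - v·u) with v·u = tr K = 9. Hence the eigenvalues of I - K are 1 (multiplicity 2) and 1 - (9) = -8, so det(I - K) = -8. (Direct check: I - K =
[[1, -3, -3],
 [0, -2, -3],
 [0, -6, -5]]
has determinant -8.) The finite-dimensional Fredholm alternative says: either (I - K) is invertible, or ker(I - K) ≠ {0} and then range(I - K) = ker((I - K)^*)^⊥, with dim ker(I - K) = dim ker((I - K)^*). Since det(I - K) ≠ 0, 1 is not an eigenvalue of K and ker(I - K) = {0}, so we are in the first case: for every y there is a unique x = (I - K)^(-1) y. Explicitly, by the Sherman–Morrison formula, (I - u v^T)^(-1) = I + u v^T/(1 - v·u), i.e. (I - K)^(-1) = I + K/(-8).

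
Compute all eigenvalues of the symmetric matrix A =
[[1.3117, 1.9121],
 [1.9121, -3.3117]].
sigma(A) ≈ {-4, 2}

A is real symmetric, so its spectrum consists of real eigenvalues. Expanding the characteristic polynomial of the displayed matrix gives
  det(λ I - A) = p(λ) = λ^2 + (2)λ + (-8).
Solving p(λ) = 0 yields eigenvalues ≈ -4, 2. (A is shown rounded to 4 decimals, so these recover the underlying integer eigenvalues to within that precision.)
Verification: the trace of A = -2 equals the sum of eigenvalues -2, and det(A) ≈ -8.0001 matches the eigenvalue product -8.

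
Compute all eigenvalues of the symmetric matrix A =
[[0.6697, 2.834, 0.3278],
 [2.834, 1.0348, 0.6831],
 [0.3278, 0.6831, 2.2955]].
sigma(A) ≈ {-2, 2, 4}

A is real symmetric, so its spectrum consists of real eigenvalues. Expanding the characteristic polynomial of the displayed matrix gives
  det(λ I - A) = p(λ) = λ^3 + (-4)λ^2 + (-4)λ + (16).
Solving p(λ) = 0 yields eigenvalues ≈ -2, 2, 4. (A is shown rounded to 4 decimals, so these recover the underlying integer eigenvalues to within that precision.)
Verification: the trace of A = 4 equals the sum of eigenvalues 4, and det(A) ≈ -16.0002 matches the eigenvalue product -16.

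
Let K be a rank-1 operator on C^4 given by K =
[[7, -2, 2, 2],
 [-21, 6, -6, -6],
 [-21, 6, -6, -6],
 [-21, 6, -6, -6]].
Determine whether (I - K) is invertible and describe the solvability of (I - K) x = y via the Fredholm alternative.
(I - K) is singular (det(I - K) = 0, i.e. 1 ∈ sigma(K)). (I - K) x = y is solvable iff y ⊥ ker((I - K)^*) = span{(7, -2, 2, 2)}, i.e. iff 7y_1 - 2y_2 + 2y_3 + 2y_4 = 0. When solvable, the solutions are x = y + c·(1, -3, -3, -3), c arbitrary (ker(I - K) = span{(1, -3, -3, -3)}, dimension 1).

K has rank 1, so it is an outer product K = u v^T: every row of K is a multiple of one row vector. Reading off the entries, u = (1, -3, -3, -3) and v = (7, -2, 2, 2) (row i of K equals u_i·v^T). A rank-one matrix u v^T satisfies K u = u (v·u) and kills the (3)-dimensional subspace v^⊥, so its characteristic polynomial is lambda^3 (lambda - v·u) with v·u = tr K = 1. Hence the eigenvalues of I - K are 1 (multiplicity 3) and 1 - (1) = 0, so det(I - K) = 0. (Direct check: I - K =
[[-6, 2, -2, -2],
 [21, -5, 6, 6],
 [21, -6, 7, 6],
 [21, -6, 6, 7]]
has determinant 0.) So 1 is an eigenvalue of K and (I - K) is not invertible. The finite-dimensional Fredholm alternative says: either (I - K) is invertible, or ker(I - K) ≠ {0} and then range(I - K) = ker((I - K)^*)^⊥, with dim ker(I - K) = dim ker((I - K)^*). We are in the second case, so we need both kernels. Kernel of I - K: (I - K) u = u - u (v·u) = u - u = 0, so ker(I - K) = span{u} = span{(1, -3, -3, -3)} (it is exactly 1-dimensional because rank(I - K) = 3). Kernel of the adjoint: K is real, so (I - K)^* = I - K^T = I - v u^T, and (I - v u^T) v = v - v (u·v) = 0; hence ker((I - K)^*) = span{v} = span{(7, -2, 2, 2)}. Therefore (I - K) x = y is solvable iff <y, v> = 0, i.e. iff 7y_1 - 2y_2 + 2y_3 + 2y_4 = 0. When this holds, K y = u (v·y) = 0, so (I - K) y = y and x = y is a particular solution; the full solution set is the line x = y + c·u = y + c·(1, -3, -3, -3), c ∈ C.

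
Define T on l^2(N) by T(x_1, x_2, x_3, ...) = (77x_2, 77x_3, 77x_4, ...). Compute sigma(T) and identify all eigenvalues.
sigma(T) = closed disk {z in C : |z| ≤ 77}; sigma_p(T) = open disk {z in C : |z| < 77}

Note T = 77·V where V is the unit left shift (V x)_k = x_{k+1}; so sigma(T) = 77·sigma(V) and ||T|| = 77||V||. ||T x||^2 = 5929sum_{k≥2} |x_k|^2 ≤ 5929||x||^2, with equality on {x : x_1 = 0}, so ||T|| = 77. For any lambda with |lambda| < 77, set r = lambda/77 (|r| < 1); the vector x = (1, r, r^2, ...) is in l^2 and satisfies T x = 77(r, r^2, ...) = lambda x, so lambda is an eigenvalue. On the boundary |lambda| = 77 the geometric series diverges, so no l^2 eigenvector exists, but these lambda lie in the approximate point spectrum. Hence sigma(T) is the closed disk of radius 77 and sigma_p(T) is the open disk.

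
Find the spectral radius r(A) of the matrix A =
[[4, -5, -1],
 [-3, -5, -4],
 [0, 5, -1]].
r(A) ≈ 5.2906

The eigenvalues of A are the roots of its characteristic polynomial. With M = A (coefficients from the trace, the sum of principal 2x2 minors, and det A):
  p(λ) = det(λ I - M) = λ^3 + 2λ^2 - 14λ - 130.
No integer candidate from the rational root theorem (±divisors of 130) is a root, so the roots are irrational. The cubic discriminant is Δ = -374860 < 0, so there is one real root and a complex-conjugate pair. p(5) = -25 and p(6) = 74 have opposite signs, so a root lies in (5, 6); Newton's method refines it to λ ≈ 5.2906. Dividing out (λ - (5.2906)) leaves approximately λ^2 + 7.2906λ + 24.5718. For λ^2 + 7.2906λ + 24.5718 the discriminant is -45.1342. It is negative, so the remaining roots are the complex-conjugate pair λ ≈ -3.6453 ± 3.3591i. Their product equals the constant term, so |λ|^2 ≈ 24.5718 and |λ| ≈ 4.957.
Thus the eigenvalues (to 4 decimals) are 5.2906 (modulus 5.2906); -3.6453 ± 3.3591i (modulus 4.957). The spectral radius is the largest modulus: r(A) ≈ 5.2906. (Cross-check: r(A) ≤ ||A||_2 ≈ 9.0232; equality holds whenever A is normal, though it can also hold for some non-normal A.)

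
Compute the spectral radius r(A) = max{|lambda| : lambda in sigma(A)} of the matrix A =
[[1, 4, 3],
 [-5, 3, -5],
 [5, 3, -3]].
r(A) ≈ 6.7336

The eigenvalues of A are the roots of its characteristic polynomial. With M = A (coefficients from the trace, the sum of principal 2x2 minors, and det A):
  p(λ) = det(λ I - M) = λ^3 - λ^2 + 11λ + 244.
No integer candidate from the rational root theorem (±divisors of 244) is a root, so the roots are irrational. The cubic discriminant is Δ = -1660011 < 0, so there is one real root and a complex-conjugate pair. p(-6) = -74 and p(-5) = 39 have opposite signs, so a root lies in (-6, -5); Newton's method refines it to λ ≈ -5.3814. Dividing out (λ - (-5.3814)) leaves approximately λ^2 - 6.3814λ + 45.3412. For λ^2 - 6.3814λ + 45.3412 the discriminant is -140.642. It is negative, so the remaining roots are the complex-conjugate pair λ ≈ 3.1907 ± 5.9296i. Their product equals the constant term, so |λ|^2 ≈ 45.3412 and |λ| ≈ 6.7336.
Thus the eigenvalues (to 4 decimals) are -5.3814 (modulus 5.3814); 3.1907 ± 5.9296i (modulus 6.7336). The spectral radius is the largest modulus: r(A) ≈ 6.7336. (Cross-check: r(A) ≤ ||A||_2 ≈ 7.829; equality holds whenever A is normal, though it can also hold for some non-normal A.)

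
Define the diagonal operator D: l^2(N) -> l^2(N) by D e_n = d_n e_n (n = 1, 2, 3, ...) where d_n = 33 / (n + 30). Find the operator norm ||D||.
||D|| = 33/31 (attained at n = 1)

For D diagonal, ||D|| = sup_n |d_n| = sup_n 33/(n + 30). This is positive and strictly decreasing in n, so the supremum is attained at n = 1: d_1 = 33/(1 + 30) = 33/31. Hence ||D|| = 33/31.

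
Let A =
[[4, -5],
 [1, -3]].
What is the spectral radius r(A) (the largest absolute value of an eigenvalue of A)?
r(A) = (1 + sqrt(29))/2 ≈ 3.1926

The eigenvalues of A are the roots of its characteristic polynomial. With M = A (coefficients from the trace and determinant):
  p(λ) = det(λ I - M) = λ^2 - λ - 7.
For λ^2 - λ - 7 the discriminant is 29. It is nonnegative but not a perfect square, so the roots are real and irrational: λ = (1 ± sqrt(29))/2 ≈ 3.1926, -2.1926.
Thus the eigenvalues (to 4 decimals) are 3.1926 (modulus 3.1926); -2.1926 (modulus 2.1926). The spectral radius is the largest modulus: r(A) = (1 + sqrt(29))/2 ≈ 3.1926. (Cross-check: r(A) ≤ ||A||_2 ≈ 7.0725; equality holds whenever A is normal, though it can also hold for some non-normal A.)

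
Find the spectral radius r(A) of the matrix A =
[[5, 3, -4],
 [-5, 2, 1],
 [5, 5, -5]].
r(A) ≈ 2.0136

The eigenvalues of A are the roots of its characteristic polynomial. With M = A (coefficients from the trace, the sum of principal 2x2 minors, and det A):
  p(λ) = det(λ I - M) = λ^3 - 2λ^2 + 5λ - 5.
No integer candidate from the rational root theorem (±divisors of 5) is a root, so the roots are irrational. The cubic discriminant is Δ = -335 < 0, so there is one real root and a complex-conjugate pair. p(1) = -1 and p(2) = 5 have opposite signs, so a root lies in (1, 2); Newton's method refines it to λ ≈ 1.2332. Dividing out (λ - (1.2332)) leaves approximately λ^2 - 0.7668λ + 4.0544. For λ^2 - 0.7668λ + 4.0544 the discriminant is -15.6296. It is negative, so the remaining roots are the complex-conjugate pair λ ≈ 0.3834 ± 1.9767i. Their product equals the constant term, so |λ|^2 ≈ 4.0544 and |λ| ≈ 2.0136.
Thus the eigenvalues (to 4 decimals) are 1.2332 (modulus 1.2332); 0.3834 ± 1.9767i (modulus 2.0136). The spectral radius is the largest modulus: r(A) ≈ 2.0136. (Cross-check: r(A) ≤ ||A||_2 ≈ 11.515; equality holds whenever A is normal, though it can also hold for some non-normal A.)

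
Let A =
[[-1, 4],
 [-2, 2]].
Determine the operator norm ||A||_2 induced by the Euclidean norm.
||A||_2 = sqrt((25 + sqrt(481))/2) ≈ 4.8442 (= sqrt(largest eigenvalue of A^T A))

||A||_2 = sigma_max(A) = sqrt(lambda_max(A^T A)). Form the symmetric matrix M = A^T A =
[[5, -8],
 [-8, 20]].
Its characteristic polynomial (trace, determinant of M give the coefficients) is
  p(λ) = det(λ I - M) = λ^2 - 25λ + 36.
For λ^2 - 25λ + 36 the discriminant is 481. It is nonnegative but not a perfect square, so the roots are real and irrational: λ = (25 ± sqrt(481))/2 ≈ 23.4659, 1.5341.
So the eigenvalues of A^T A are ≈ 1.5341, 23.4659 (all ≥ 0, as they must be for A^T A). The largest is λ_max = (25 + sqrt(481))/2 ≈ 23.4659, hence ||A||_2 = sqrt(λ_max) = sqrt((25 + sqrt(481))/2) ≈ 4.8442.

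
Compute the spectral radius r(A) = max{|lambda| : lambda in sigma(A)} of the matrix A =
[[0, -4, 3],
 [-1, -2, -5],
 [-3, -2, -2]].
r(A) ≈ 5.9658

The eigenvalues of A are the roots of its characteristic polynomial. With M = A (coefficients from the trace, the sum of principal 2x2 minors, and det A):
  p(λ) = det(λ I - M) = λ^3 + 4λ^2 - λ + 64.
No integer candidate from the rational root theorem (±divisors of 64) is a root, so the roots are irrational. The cubic discriminant is Δ = -131564 < 0, so there is one real root and a complex-conjugate pair. p(-6) = -2 and p(-5) = 44 have opposite signs, so a root lies in (-6, -5); Newton's method refines it to λ ≈ -5.9658. Dividing out (λ - (-5.9658)) leaves approximately λ^2 - 1.9658λ + 10.7278. For λ^2 - 1.9658λ + 10.7278 the discriminant is -39.0466. It is negative, so the remaining roots are the complex-conjugate pair λ ≈ 0.9829 ± 3.1244i. Their product equals the constant term, so |λ|^2 ≈ 10.7278 and |λ| ≈ 3.2753.
Thus the eigenvalues (to 4 decimals) are -5.9658 (modulus 5.9658); 0.9829 ± 3.1244i (modulus 3.2753). The spectral radius is the largest modulus: r(A) ≈ 5.9658. (Cross-check: r(A) ≤ ||A||_2 ≈ 6.5539; equality holds whenever A is normal, though it can also hold for some non-normal A.)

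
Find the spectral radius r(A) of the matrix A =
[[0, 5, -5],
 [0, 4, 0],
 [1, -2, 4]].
r(A) = 4

The eigenvalues of A are the roots of its characteristic polynomial. With M = A (coefficients from the trace, the sum of principal 2x2 minors, and det A):
  p(λ) = det(λ I - M) = λ^3 - 8λ^2 + 21λ - 20.
By the rational root theorem any rational root is an integer divisor of 20. Testing λ = 4: p(4) = 64 - 128 + 84 - 20 = 0, so λ = 4 is a root. Dividing out (λ - 4) leaves p(λ) = (λ - 4)(λ^2 - 4λ + 5). For λ^2 - 4λ + 5 the discriminant is -4. It is negative, so the roots are the complex-conjugate pair λ = 2 ± (sqrt(4)/2) i ≈ 2 ± 1i. For a conjugate pair the product of the roots equals the constant term, so |λ|^2 = 5 and |λ| = sqrt(5) ≈ 2.2361.
Thus the eigenvalues (to 4 decimals) are 2 ± 1i (modulus 2.2361); 4 (modulus 4). The spectral radius is the largest modulus: r(A) = 4. (Cross-check: r(A) ≤ ||A||_2 ≈ 8.7347; equality holds whenever A is normal, though it can also hold for some non-normal A.)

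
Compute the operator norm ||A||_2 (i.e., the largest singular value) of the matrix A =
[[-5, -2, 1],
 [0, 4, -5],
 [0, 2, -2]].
||A||_2 ≈ 7.5245 (= sqrt(largest eigenvalue of A^T A))

||A||_2 = sigma_max(A) = sqrt(lambda_max(A^T A)). Form the symmetric matrix M = A^T A =
[[25, 10, -5],
 [10, 24, -26],
 [-5, -26, 30]].
Its characteristic polynomial (trace, sum of principal 2x2 minors, determinant of M give the coefficients) is
  p(λ) = det(λ I - M) = λ^3 - 79λ^2 + 1269λ - 100.
No integer candidate from the rational root theorem (±divisors of 100) is a root, so the roots are irrational. The cubic discriminant is Δ = 1859036765 > 0, so there are three distinct real roots. p(0) = -100 and p(1) = 1091 have opposite signs, so a root lies in (0, 1); Newton's method refines it to λ ≈ 0.0792. p(22) = 230 and p(23) = -537 have opposite signs, so a root lies in (22, 23); Newton's method refines it to λ ≈ 22.3031. p(56) = -1164 and p(57) = 755 have opposite signs, so a root lies in (56, 57); Newton's method refines it to λ ≈ 56.6177. Check (Vieta): the three roots sum to 79, matching tr M = 79.
So the eigenvalues of A^T A are ≈ 0.0792, 22.3031, 56.6177 (all ≥ 0, as they must be for A^T A). The largest is λ_max ≈ 56.6177, hence ||A||_2 = sqrt(λ_max) ≈ 7.5245.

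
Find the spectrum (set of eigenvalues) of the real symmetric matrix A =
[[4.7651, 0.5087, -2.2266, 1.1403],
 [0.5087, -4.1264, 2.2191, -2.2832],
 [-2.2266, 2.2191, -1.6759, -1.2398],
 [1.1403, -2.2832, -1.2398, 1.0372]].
sigma(A) ≈ {-6, -2, 2, 6}

A is real symmetric, so its spectrum consists of real eigenvalues. Expanding the characteristic polynomial of the displayed matrix gives
  det(λ I - A) = p(λ) = λ^4 + (0)λ^3 + (-40)λ^2 + (0.0018)λ + (144.0041).
Solving p(λ) = 0 yields eigenvalues ≈ -6, -2, 2, 6. (A is shown rounded to 4 decimals, so these recover the underlying integer eigenvalues to within that precision.)
Verification: the trace of A = 0 equals the sum of eigenvalues 0, and det(A) ≈ 144.0041 matches the eigenvalue product 144.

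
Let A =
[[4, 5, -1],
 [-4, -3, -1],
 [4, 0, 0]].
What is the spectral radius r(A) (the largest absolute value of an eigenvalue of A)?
r(A) ≈ 4.157

The eigenvalues of A are the roots of its characteristic polynomial. With M = A (coefficients from the trace, the sum of principal 2x2 minors, and det A):
  p(λ) = det(λ I - M) = λ^3 - λ^2 + 12λ + 32.
No integer candidate from the rational root theorem (±divisors of 32) is a root, so the roots are irrational. The cubic discriminant is Δ = -41200 < 0, so there is one real root and a complex-conjugate pair. p(-2) = -4 and p(-1) = 18 have opposite signs, so a root lies in (-2, -1); Newton's method refines it to λ ≈ -1.8518. Dividing out (λ - (-1.8518)) leaves approximately λ^2 - 2.8518λ + 17.2808. For λ^2 - 2.8518λ + 17.2808 the discriminant is -60.9906. It is negative, so the remaining roots are the complex-conjugate pair λ ≈ 1.4259 ± 3.9048i. Their product equals the constant term, so |λ|^2 ≈ 17.2808 and |λ| ≈ 4.157.
Thus the eigenvalues (to 4 decimals) are -1.8518 (modulus 1.8518); 1.4259 ± 3.9048i (modulus 4.157). The spectral radius is the largest modulus: r(A) ≈ 4.157. (Cross-check: r(A) ≤ ||A||_2 ≈ 8.5894; equality holds whenever A is normal, though it can also hold for some non-normal A.)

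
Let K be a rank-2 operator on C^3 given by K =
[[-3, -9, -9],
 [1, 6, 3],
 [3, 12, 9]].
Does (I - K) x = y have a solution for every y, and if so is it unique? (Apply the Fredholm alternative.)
(I - K) is invertible (det(I - K) = -2 ≠ 0), so for every y in C^3 the equation (I - K) x = y has a unique solution.

K has rank 2 and factors as K = U V^T = u1 v1^T + u2 v2^T with u1 = (0, 3, 3), v1 = (0, 1, 0), u2 = (-3, 1, 3), v2 = (1, 3, 3) (multiplying out reproduces the displayed K). The nonzero eigenvalues of U V^T coincide with those of the 2 x 2 matrix G = V^T U = [[v1·u1, v1·u2], [v2·u1, v2·u2]] = [[3, 1], [18, 9]], and by the Sylvester determinant identity det(I_3 - U V^T) = det(I_2 - V^T U) = det([[-2, -1], [-18, -8]]) = (-2)(-8) - (-1)(-18) = -2. (Direct check: I - K =
[[4, 9, 9],
 [-1, -5, -3],
 [-3, -12, -8]]
has determinant -2.) The finite-dimensional Fredholm alternative says: either (I - K) is invertible, or ker(I - K) ≠ {0} and then range(I - K) = ker((I - K)^*)^⊥, with dim ker(I - K) = dim ker((I - K)^*). Since det(I - K) ≠ 0, 1 is not an eigenvalue of K and ker(I - K) = {0}, so we are in the first case: for every y there is a unique x = (I - K)^(-1) y. (Explicitly, by the Woodbury identity, (I - U V^T)^(-1) = I + U (I_2 - G)^(-1) V^T.)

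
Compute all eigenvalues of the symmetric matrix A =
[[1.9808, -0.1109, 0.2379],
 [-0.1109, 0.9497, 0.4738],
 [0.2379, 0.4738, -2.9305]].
sigma(A) ≈ {-3, 1, 2}

A is real symmetric, so its spectrum consists of real eigenvalues. Expanding the characteristic polynomial of the displayed matrix gives
  det(λ I - A) = p(λ) = λ^3 + (0)λ^2 + (-7)λ + (6).
Solving p(λ) = 0 yields eigenvalues ≈ -3, 1, 2. (A is shown rounded to 4 decimals, so these recover the underlying integer eigenvalues to within that precision.)
Verification: the trace of A = 0 equals the sum of eigenvalues 0, and det(A) ≈ -6.0001 matches the eigenvalue product -6.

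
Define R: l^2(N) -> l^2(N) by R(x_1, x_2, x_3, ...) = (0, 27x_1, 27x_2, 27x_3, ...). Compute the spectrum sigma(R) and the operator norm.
sigma(R) = closed disk {z in C : |z| ≤ 27}; ||R|| = 27

Note R = 27·U where U is the unit right shift (U x)_k = x_{k-1} (with x_0 := 0); so ||R|| = 27||U|| and sigma(R) = 27·sigma(U). ||R x||^2 = sum_{k≥1} |27x_k|^2 = 729||x||^2, so ||R|| = 27 and sigma(R) ⊂ {|z| ≤ 27}. For any |lambda| < 27, the equation (R - lambda I) x = 0 forces x_1 = 0, then 27x_k = lambda x_{k+1} ⇒ x = 0, so R has no eigenvalues. But (R - lambda I) is not surjective for |lambda| < 27: solving (R - lambda I) x = e_1 would require x_n proportional to (lambda/27)^(-n), which is not in l^2. So every |lambda| < 27 lies in the residual spectrum. The boundary |lambda| = 27 is in the approximate point spectrum (the spectrum is closed). Hence sigma(R) is the closed disk of radius 27.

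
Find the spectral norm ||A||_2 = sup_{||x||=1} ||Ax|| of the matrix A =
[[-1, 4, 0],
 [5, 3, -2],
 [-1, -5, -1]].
||A||_2 ≈ 7.6604 (= sqrt(largest eigenvalue of A^T A))

||A||_2 = sigma_max(A) = sqrt(lambda_max(A^T A)). Form the symmetric matrix M = A^T A =
[[27, 16, -9],
 [16, 50, -1],
 [-9, -1, 5]].
Its characteristic polynomial (trace, sum of principal 2x2 minors, determinant of M give the coefficients) is
  p(λ) = det(λ I - M) = λ^3 - 82λ^2 + 1397λ - 1681.
No integer candidate from the rational root theorem (±divisors of 1681) is a root, so the roots are irrational. The cubic discriminant is Δ = 1899508777 > 0, so there are three distinct real roots. p(1) = -365 and p(2) = 793 have opposite signs, so a root lies in (1, 2); Newton's method refines it to λ ≈ 1.3011. p(22) = 13 and p(23) = -761 have opposite signs, so a root lies in (22, 23); Newton's method refines it to λ ≈ 22.0171. p(58) = -1391 and p(59) = 679 have opposite signs, so a root lies in (58, 59); Newton's method refines it to λ ≈ 58.6818. Check (Vieta): the three roots sum to 82, matching tr M = 82.
So the eigenvalues of A^T A are ≈ 1.3011, 22.0171, 58.6818 (all ≥ 0, as they must be for A^T A). The largest is λ_max ≈ 58.6818, hence ||A||_2 = sqrt(λ_max) ≈ 7.6604.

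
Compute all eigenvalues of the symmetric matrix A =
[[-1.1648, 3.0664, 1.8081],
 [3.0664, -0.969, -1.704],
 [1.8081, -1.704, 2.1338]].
sigma(A) ≈ {-5, 2, 3}

A is real symmetric, so its spectrum consists of real eigenvalues. Expanding the characteristic polynomial of the displayed matrix gives
  det(λ I - A) = p(λ) = λ^3 + (0)λ^2 + (-19)λ + (30).
Solving p(λ) = 0 yields eigenvalues ≈ -5, 2, 3. (A is shown rounded to 4 decimals, so these recover the underlying integer eigenvalues to within that precision.)
Verification: the trace of A = 0 equals the sum of eigenvalues 0, and det(A) ≈ -30.0005 matches the eigenvalue product -30.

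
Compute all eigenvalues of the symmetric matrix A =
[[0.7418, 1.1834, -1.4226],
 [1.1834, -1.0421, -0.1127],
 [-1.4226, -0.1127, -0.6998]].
sigma(A) ≈ {-2, -1, 2}

A is real symmetric, so its spectrum consists of real eigenvalues. Expanding the characteristic polynomial of the displayed matrix gives
  det(λ I - A) = p(λ) = λ^3 + (1)λ^2 + (-4)λ + (-4).
Solving p(λ) = 0 yields eigenvalues ≈ -2, -1, 2. (A is shown rounded to 4 decimals, so these recover the underlying integer eigenvalues to within that precision.)
Verification: the trace of A = -1 equals the sum of eigenvalues -1, and det(A) ≈ 4.0000 matches the eigenvalue product 4.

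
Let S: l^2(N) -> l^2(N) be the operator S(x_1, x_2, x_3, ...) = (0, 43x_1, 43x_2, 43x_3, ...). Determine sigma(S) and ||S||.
sigma(S) = closed disk {z in C : |z| ≤ 43}; ||S|| = 43

Note S = 43·U where U is the unit right shift (U x)_k = x_{k-1} (with x_0 := 0); so ||S|| = 43||U|| and sigma(S) = 43·sigma(U). ||S x||^2 = sum_{k≥1} |43x_k|^2 = 1849||x||^2, so ||S|| = 43 and sigma(S) ⊂ {|z| ≤ 43}. For any |lambda| < 43, the equation (S - lambda I) x = 0 forces x_1 = 0, then 43x_k = lambda x_{k+1} ⇒ x = 0, so S has no eigenvalues. But (S - lambda I) is not surjective for |lambda| < 43: solving (S - lambda I) x = e_1 would require x_n proportional to (lambda/43)^(-n), which is not in l^2. So every |lambda| < 43 lies in the residual spectrum. The boundary |lambda| = 43 is in the approximate point spectrum (the spectrum is closed). Hence sigma(S) is the closed disk of radius 43.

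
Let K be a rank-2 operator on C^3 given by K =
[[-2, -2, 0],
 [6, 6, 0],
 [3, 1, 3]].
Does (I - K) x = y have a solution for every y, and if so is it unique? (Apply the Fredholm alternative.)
(I - K) is invertible (det(I - K) = 6 ≠ 0), so for every y in C^3 the equation (I - K) x = y has a unique solution.

K has rank 2 and factors as K = U V^T = u1 v1^T + u2 v2^T with u1 = (-1, 3, 2), v1 = (1, -1, 3), u2 = (1, -3, -1), v2 = (-1, -3, 3) (multiplying out reproduces the displayed K). The nonzero eigenvalues of U V^T coincide with those of the 2 x 2 matrix G = V^T U = [[v1·u1, v1·u2], [v2·u1, v2·u2]] = [[2, 1], [-2, 5]], and by the Sylvester determinant identity det(I_3 - U V^T) = det(I_2 - V^T U) = det([[-1, -1], [2, -4]]) = (-1)(-4) - (-1)(2) = 6. (Direct check: I - K =
[[3, 2, 0],
 [-6, -5, 0],
 [-3, -1, -2]]
has determinant 6.) The finite-dimensional Fredholm alternative says: either (I - K) is invertible, or ker(I - K) ≠ {0} and then range(I - K) = ker((I - K)^*)^⊥, with dim ker(I - K) = dim ker((I - K)^*). Since det(I - K) ≠ 0, 1 is not an eigenvalue of K and ker(I - K) = {0}, so we are in the first case: for every y there is a unique x = (I - K)^(-1) y. (Explicitly, by the Woodbury identity, (I - U V^T)^(-1) = I + U (I_2 - G)^(-1) V^T.)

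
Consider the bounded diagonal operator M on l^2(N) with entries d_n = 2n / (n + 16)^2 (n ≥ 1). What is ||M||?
||M|| = 1/32 (attained at n = 16)

For M diagonal, ||M|| = sup_n |d_n|. Treat f(x) = 2x / (x + 16)^2 for real x > 0. By the quotient rule, f'(x) = 2(16 - x)/(x + 16)^3, which is positive for x < 16 and negative for x > 16. So f has a unique maximum at x = 16, and since 16 is a positive integer, the supremum over n ≥ 1 is attained at n = 16: d_16 = 2·16/(16 + 16)^2 = 2·16/1024 = 1/32. Hence ||M|| = 1/32.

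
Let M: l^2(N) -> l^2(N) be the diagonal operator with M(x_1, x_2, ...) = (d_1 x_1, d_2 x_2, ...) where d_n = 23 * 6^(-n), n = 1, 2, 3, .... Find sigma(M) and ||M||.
sigma(M) = {23 * 6^(-n) : n ≥ 1} ∪ {0}; ||M|| = 23/6

A bounded diagonal operator on l^2 with diagonal entries d_n has spectrum equal to the closure of {d_n : n ≥ 1}: every d_n is an eigenvalue (with eigenvector e_n), so {d_n} ⊂ sigma(M); the spectrum is closed, so its closure is too; and for lambda not in the closure, (M - lambda I) has bounded inverse (the diagonal entries 1/(d_n - lambda) are bounded). For our sequence d_n = 23 * 6^(-n), n = 1, 2, 3, ...:
  - {d_n} = {23 * 6^(-n) : n ≥ 1}; the only limit point is 0
  - closure = {23 * 6^(-n) : n ≥ 1} ∪ {0}
For the norm: a diagonal operator has ||M|| = sup_n |d_n|. Here d_n = 23 * 6^(-n) is positive and decreasing, so sup_n |d_n| = d_1 = 23/6. So ||M|| = 23/6.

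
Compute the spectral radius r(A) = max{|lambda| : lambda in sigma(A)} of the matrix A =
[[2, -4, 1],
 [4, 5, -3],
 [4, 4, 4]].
r(A) ≈ 5.6353

The eigenvalues of A are the roots of its characteristic polynomial. With M = A (coefficients from the trace, the sum of principal 2x2 minors, and det A):
  p(λ) = det(λ I - M) = λ^3 - 11λ^2 + 62λ - 172.
No integer candidate from the rational root theorem (±divisors of 172) is a root, so the roots are irrational. The cubic discriminant is Δ = -91212 < 0, so there is one real root and a complex-conjugate pair. p(5) = -12 and p(6) = 20 have opposite signs, so a root lies in (5, 6); Newton's method refines it to λ ≈ 5.4161. Dividing out (λ - (5.4161)) leaves approximately λ^2 - 5.5839λ + 31.757. For λ^2 - 5.5839λ + 31.757 the discriminant is -95.8485. It is negative, so the remaining roots are the complex-conjugate pair λ ≈ 2.7919 ± 4.8951i. Their product equals the constant term, so |λ|^2 ≈ 31.757 and |λ| ≈ 5.6353.
Thus the eigenvalues (to 4 decimals) are 5.4161 (modulus 5.4161); 2.7919 ± 4.8951i (modulus 5.6353). The spectral radius is the largest modulus: r(A) ≈ 5.6353. (Cross-check: r(A) ≤ ||A||_2 ≈ 8.742; equality holds whenever A is normal, though it can also hold for some non-normal A.)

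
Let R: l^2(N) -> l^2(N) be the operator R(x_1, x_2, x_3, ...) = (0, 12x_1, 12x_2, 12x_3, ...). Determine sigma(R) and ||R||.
sigma(R) = closed disk {z in C : |z| ≤ 12}; ||R|| = 12

Note R = 12·U where U is the unit right shift (U x)_k = x_{k-1} (with x_0 := 0); so ||R|| = 12||U|| and sigma(R) = 12·sigma(U). ||R x||^2 = sum_{k≥1} |12x_k|^2 = 144||x||^2, so ||R|| = 12 and sigma(R) ⊂ {|z| ≤ 12}. For any |lambda| < 12, the equation (R - lambda I) x = 0 forces x_1 = 0, then 12x_k = lambda x_{k+1} ⇒ x = 0, so R has no eigenvalues. But (R - lambda I) is not surjective for |lambda| < 12: solving (R - lambda I) x = e_1 would require x_n proportional to (lambda/12)^(-n), which is not in l^2. So every |lambda| < 12 lies in the residual spectrum. The boundary |lambda| = 12 is in the approximate point spectrum (the spectrum is closed). Hence sigma(R) is the closed disk of radius 12.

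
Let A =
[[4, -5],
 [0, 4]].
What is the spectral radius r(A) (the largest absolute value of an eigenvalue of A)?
r(A) = 4

The eigenvalues of A are the roots of its characteristic polynomial. With M = A (coefficients from the trace and determinant):
  p(λ) = det(λ I - M) = λ^2 - 8λ + 16.
For λ^2 - 8λ + 16 the discriminant is 0. It is a perfect square (0^2), so the roots are rational: λ = (8 ± 0)/2 = 4, 4.
Thus the eigenvalues (to 4 decimals) are 4 (modulus 4). The spectral radius is the largest modulus: r(A) = 4. (Cross-check: r(A) ≤ ||A||_2 ≈ 7.217; equality holds whenever A is normal, though it can also hold for some non-normal A.)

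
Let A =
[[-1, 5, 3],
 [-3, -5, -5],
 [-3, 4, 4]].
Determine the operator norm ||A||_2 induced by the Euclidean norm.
||A||_2 ≈ 10.7048 (= sqrt(largest eigenvalue of A^T A))

||A||_2 = sigma_max(A) = sqrt(lambda_max(A^T A)). Form the symmetric matrix M = A^T A =
[[19, -2, 0],
 [-2, 66, 56],
 [0, 56, 50]].
Its characteristic polynomial (trace, sum of principal 2x2 minors, determinant of M give the coefficients) is
  p(λ) = det(λ I - M) = λ^3 - 135λ^2 + 2364λ - 2916.
No integer candidate from the rational root theorem (±divisors of 2916) is a root, so the roots are irrational. The cubic discriminant is Δ = 36829145232 > 0, so there are three distinct real roots. p(1) = -686 and p(2) = 1280 have opposite signs, so a root lies in (1, 2); Newton's method refines it to λ ≈ 1.3341. p(19) = 124 and p(20) = -1636 have opposite signs, so a root lies in (19, 20); Newton's method refines it to λ ≈ 19.0734. p(114) = -6336 and p(115) = 4444 have opposite signs, so a root lies in (114, 115); Newton's method refines it to λ ≈ 114.5924. Check (Vieta): the three roots sum to 135, matching tr M = 135.
So the eigenvalues of A^T A are ≈ 1.3341, 19.0734, 114.5924 (all ≥ 0, as they must be for A^T A). The largest is λ_max ≈ 114.5924, hence ||A||_2 = sqrt(λ_max) ≈ 10.7048.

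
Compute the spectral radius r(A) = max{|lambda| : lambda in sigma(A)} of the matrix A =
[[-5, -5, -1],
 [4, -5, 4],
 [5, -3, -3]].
r(A) ≈ 7.0607

The eigenvalues of A are the roots of its characteristic polynomial. With M = A (coefficients from the trace, the sum of principal 2x2 minors, and det A):
  p(λ) = det(λ I - M) = λ^3 + 13λ^2 + 92λ + 308.
No integer candidate from the rational root theorem (±divisors of 308) is a root, so the roots are irrational. The cubic discriminant is Δ = -321744 < 0, so there is one real root and a complex-conjugate pair. p(-7) = -42 and p(-6) = 8 have opposite signs, so a root lies in (-7, -6); Newton's method refines it to λ ≈ -6.1781. Dividing out (λ - (-6.1781)) leaves approximately λ^2 + 6.8219λ + 49.8536. For λ^2 + 6.8219λ + 49.8536 the discriminant is -152.876. It is negative, so the remaining roots are the complex-conjugate pair λ ≈ -3.411 ± 6.1822i. Their product equals the constant term, so |λ|^2 ≈ 49.8536 and |λ| ≈ 7.0607.
Thus the eigenvalues (to 4 decimals) are -6.1781 (modulus 6.1781); -3.411 ± 6.1822i (modulus 7.0607). The spectral radius is the largest modulus: r(A) ≈ 7.0607. (Cross-check: r(A) ≤ ||A||_2 ≈ 8.6336; equality holds whenever A is normal, though it can also hold for some non-normal A.)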